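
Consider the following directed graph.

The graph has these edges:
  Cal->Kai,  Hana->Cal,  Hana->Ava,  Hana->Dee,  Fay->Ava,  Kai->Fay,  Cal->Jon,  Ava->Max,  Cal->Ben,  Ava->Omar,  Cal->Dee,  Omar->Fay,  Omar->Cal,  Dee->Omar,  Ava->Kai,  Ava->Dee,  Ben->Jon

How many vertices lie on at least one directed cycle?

6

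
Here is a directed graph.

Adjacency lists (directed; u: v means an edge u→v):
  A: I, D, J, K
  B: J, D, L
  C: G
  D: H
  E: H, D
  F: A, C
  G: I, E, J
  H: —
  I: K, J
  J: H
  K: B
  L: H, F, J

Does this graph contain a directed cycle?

Yes

DFS with white/gray/black marking, starting from G:
G gray
  I gray
    K gray
      B gray
        J gray
          H gray
          H black
        J black
        D gray
          D→H: H black — skip
        D black
        L gray
          L→H: H black — skip
          F gray
            A gray
              A→I: I is gray → back edge
Back edge found, so a cycle exists: I → K → B → L → F → A → I.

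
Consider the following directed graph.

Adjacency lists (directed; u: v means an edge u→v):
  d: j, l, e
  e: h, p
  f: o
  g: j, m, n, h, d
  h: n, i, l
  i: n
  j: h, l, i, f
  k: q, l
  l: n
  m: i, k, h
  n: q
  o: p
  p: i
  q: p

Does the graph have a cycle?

DFS with white/gray/black marking, starting from l:
l gray
  n gray
    q gray
      p gray
        i gray
          i→n: n is gray → back edge
Back edge found, so a cycle exists: n → q → p → i → n.

Yes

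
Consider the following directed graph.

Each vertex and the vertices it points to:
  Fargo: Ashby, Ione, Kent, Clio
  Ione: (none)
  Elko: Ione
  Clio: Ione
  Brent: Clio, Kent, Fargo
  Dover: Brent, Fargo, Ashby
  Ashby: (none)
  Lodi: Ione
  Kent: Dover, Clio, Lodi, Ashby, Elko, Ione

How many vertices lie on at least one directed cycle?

4

A vertex is on a directed cycle iff it belongs to a strongly connected component of size ≥ 2 (or has a self-loop).
The vertices on cycles are {Kent, Brent, Dover, Fargo} — 4 in total.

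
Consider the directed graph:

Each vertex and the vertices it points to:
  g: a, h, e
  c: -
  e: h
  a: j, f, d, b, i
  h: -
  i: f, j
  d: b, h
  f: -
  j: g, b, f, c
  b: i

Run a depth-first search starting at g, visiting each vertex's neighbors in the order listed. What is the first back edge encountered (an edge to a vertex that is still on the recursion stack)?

j->g

DFS from g (visiting each vertex's neighbors in the order listed); mark gray on enter, black on exit:
g gray
  a gray
    j gray
      j→g: g is gray → back edge
First back edge: j → g.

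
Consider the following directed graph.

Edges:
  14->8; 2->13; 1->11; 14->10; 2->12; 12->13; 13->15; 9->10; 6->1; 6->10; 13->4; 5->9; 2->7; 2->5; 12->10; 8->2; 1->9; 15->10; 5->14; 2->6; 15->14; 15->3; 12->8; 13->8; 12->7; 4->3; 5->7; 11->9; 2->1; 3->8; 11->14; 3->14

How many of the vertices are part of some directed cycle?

A vertex is on a directed cycle iff it belongs to a strongly connected component of size ≥ 2 (or has a self-loop).
The vertices on cycles are {1, 2, 3, 4, 5, 6, 8, 11, 12, 13, 14, 15} — 12 in total.

12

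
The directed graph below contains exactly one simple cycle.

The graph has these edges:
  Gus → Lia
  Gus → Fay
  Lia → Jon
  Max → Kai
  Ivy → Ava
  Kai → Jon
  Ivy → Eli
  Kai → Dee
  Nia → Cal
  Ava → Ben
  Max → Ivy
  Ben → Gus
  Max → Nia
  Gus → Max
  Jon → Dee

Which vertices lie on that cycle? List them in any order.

DFS with gray/black marking from Gus:
Gus gray
  Fay gray
  Fay black
  Max gray
    Nia gray
      Cal gray
      Cal black
    Nia black
    Kai gray
      Dee gray
      Dee black
      Jon gray
        Jon→Dee: Dee black — skip
      Jon black
    Kai black
    Ivy gray
      Eli gray
      Eli black
      Ava gray
        Ben gray
          Ben→Gus: Gus is gray → back edge
Back edge closes the cycle Gus → Max → Ivy → Ava → Ben → Gus; its vertices are {Ava, Ben, Gus, Ivy, Max}.

Ava, Ben, Gus, Ivy, Max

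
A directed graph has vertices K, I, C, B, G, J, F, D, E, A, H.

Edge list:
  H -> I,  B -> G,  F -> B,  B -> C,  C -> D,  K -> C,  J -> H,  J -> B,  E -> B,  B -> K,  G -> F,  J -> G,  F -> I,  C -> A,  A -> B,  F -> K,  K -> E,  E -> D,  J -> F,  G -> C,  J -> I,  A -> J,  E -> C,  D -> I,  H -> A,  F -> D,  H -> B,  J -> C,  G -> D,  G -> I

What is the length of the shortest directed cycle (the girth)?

For each vertex v, BFS finds the shortest path from v back to v.
The shortest such closed walk is J → H → A → J, length 3.

3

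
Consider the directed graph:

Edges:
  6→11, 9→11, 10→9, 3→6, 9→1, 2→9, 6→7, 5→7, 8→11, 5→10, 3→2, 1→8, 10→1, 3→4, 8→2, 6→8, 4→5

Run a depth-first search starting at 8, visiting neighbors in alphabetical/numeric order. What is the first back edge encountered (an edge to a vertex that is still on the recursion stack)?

1→8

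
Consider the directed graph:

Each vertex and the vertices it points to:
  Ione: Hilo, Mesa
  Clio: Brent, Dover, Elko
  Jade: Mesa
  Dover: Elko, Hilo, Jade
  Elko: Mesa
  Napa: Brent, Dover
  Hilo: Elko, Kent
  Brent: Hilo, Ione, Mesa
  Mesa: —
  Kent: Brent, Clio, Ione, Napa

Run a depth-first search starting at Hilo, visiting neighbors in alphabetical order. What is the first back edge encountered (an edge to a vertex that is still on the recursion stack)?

Brent->Hilo

DFS from Hilo (visiting neighbors in alphabetical order); mark gray on enter, black on exit:
Hilo gray
  Elko gray
    Mesa gray
    Mesa black
  Elko black
  Kent gray
    Brent gray
      Brent→Hilo: Hilo is gray → back edge
First back edge: Brent → Hilo.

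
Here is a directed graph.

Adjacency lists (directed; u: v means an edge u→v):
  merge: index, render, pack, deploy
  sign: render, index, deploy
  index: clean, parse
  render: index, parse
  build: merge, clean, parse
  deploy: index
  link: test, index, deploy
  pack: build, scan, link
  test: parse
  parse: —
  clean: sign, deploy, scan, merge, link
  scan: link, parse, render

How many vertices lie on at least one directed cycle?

10

A vertex is on a directed cycle iff it belongs to a strongly connected component of size ≥ 2 (or has a self-loop).
The vertices on cycles are {link, pack, scan, sign, build, clean, index, merge, deploy, render} — 10 in total.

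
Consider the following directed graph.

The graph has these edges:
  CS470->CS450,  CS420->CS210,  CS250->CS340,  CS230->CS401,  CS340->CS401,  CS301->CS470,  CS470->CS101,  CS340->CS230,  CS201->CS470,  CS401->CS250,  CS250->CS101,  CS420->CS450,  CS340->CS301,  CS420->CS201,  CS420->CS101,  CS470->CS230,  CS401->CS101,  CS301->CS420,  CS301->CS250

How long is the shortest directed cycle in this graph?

3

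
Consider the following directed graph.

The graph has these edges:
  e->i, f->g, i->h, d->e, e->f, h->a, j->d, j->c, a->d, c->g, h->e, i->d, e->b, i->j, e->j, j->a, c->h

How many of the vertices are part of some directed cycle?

7

A vertex is on a directed cycle iff it belongs to a strongly connected component of size ≥ 2 (or has a self-loop).
The vertices on cycles are {a, c, d, e, h, i, j} — 7 in total.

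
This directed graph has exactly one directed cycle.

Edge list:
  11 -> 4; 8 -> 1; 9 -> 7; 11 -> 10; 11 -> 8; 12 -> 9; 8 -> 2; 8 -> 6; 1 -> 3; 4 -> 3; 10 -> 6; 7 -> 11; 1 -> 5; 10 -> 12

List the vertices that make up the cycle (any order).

7, 9, 10, 11, 12

DFS with gray/black marking from 11:
11 gray
  10 gray
    12 gray
      9 gray
        7 gray
          7→11: 11 is gray → back edge
Back edge closes the cycle 11 → 10 → 12 → 9 → 7 → 11; its vertices are {7, 9, 10, 11, 12}.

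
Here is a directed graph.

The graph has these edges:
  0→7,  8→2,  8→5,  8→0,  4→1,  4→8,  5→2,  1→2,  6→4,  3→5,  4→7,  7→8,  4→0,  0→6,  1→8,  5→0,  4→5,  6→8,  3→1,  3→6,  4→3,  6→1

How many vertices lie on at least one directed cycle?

A vertex is on a directed cycle iff it belongs to a strongly connected component of size ≥ 2 (or has a self-loop).
The vertices on cycles are {0, 1, 3, 4, 5, 6, 7, 8} — 8 in total.

8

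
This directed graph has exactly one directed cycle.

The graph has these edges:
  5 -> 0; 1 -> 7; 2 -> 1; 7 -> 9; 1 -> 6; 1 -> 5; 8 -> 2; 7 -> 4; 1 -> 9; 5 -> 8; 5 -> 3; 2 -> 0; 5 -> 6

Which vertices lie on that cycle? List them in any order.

DFS with gray/black marking from 8:
8 gray
  2 gray
    1 gray
      5 gray
        0 gray
        0 black
        6 gray
        6 black
        5→8: 8 is gray → back edge
Back edge closes the cycle 8 → 2 → 1 → 5 → 8; its vertices are {1, 2, 5, 8}.

1, 2, 5, 8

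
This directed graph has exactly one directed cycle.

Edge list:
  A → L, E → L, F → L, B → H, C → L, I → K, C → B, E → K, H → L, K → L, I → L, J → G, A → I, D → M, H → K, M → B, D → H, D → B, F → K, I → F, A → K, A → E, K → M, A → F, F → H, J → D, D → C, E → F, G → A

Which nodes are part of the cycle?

B, H, K, M

DFS with gray/black marking from M:
M gray
  B gray
    H gray
      L gray
      L black
      K gray
        K→L: L black — skip
        K→M: M is gray → back edge
Back edge closes the cycle M → B → H → K → M; its vertices are {B, H, K, M}.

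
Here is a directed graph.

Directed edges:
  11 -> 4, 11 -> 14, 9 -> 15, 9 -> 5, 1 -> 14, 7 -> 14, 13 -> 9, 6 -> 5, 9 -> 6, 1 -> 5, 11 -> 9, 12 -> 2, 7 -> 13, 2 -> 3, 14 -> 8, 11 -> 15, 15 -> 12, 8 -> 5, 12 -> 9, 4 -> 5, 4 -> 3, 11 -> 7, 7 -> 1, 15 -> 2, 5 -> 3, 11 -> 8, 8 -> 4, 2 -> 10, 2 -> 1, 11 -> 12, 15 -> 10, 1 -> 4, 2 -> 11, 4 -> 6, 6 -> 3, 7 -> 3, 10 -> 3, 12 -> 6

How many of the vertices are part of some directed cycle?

7

A vertex is on a directed cycle iff it belongs to a strongly connected component of size ≥ 2 (or has a self-loop).
The vertices on cycles are {2, 7, 9, 11, 12, 13, 15} — 7 in total.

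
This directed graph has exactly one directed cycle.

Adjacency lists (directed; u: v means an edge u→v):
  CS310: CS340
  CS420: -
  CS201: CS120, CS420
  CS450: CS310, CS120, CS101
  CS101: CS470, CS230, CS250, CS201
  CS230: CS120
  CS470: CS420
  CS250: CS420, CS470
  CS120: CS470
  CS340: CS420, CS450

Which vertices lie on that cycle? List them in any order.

CS310, CS340, CS450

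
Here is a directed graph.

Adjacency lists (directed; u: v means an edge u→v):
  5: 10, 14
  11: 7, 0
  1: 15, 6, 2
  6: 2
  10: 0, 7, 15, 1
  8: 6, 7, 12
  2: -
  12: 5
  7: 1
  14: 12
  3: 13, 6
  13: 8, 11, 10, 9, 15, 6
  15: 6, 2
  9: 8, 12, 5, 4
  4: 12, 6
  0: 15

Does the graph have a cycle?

DFS with white/gray/black marking, starting from 10:
10 gray
  0 gray
    15 gray
      6 gray
        2 gray
        2 black
      6 black
      15→2: 2 black — skip
    15 black
  0 black
  7 gray
    1 gray
      1→15: 15 black — skip
      1→6: 6 black — skip
      1→2: 2 black — skip
    1 black
  7 black
  10→15: 15 black — skip
  10→1: 1 black — skip
10 black
5 gray
  5→10: 10 black — skip
  14 gray
    12 gray
      12→5: 5 is gray → back edge
Back edge found, so a cycle exists: 5 → 14 → 12 → 5.

Yes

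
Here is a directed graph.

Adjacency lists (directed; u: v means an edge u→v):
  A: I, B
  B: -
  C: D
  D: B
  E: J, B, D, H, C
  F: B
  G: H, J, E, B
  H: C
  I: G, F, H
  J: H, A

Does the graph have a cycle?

Yes

DFS with white/gray/black marking, starting from J:
J gray
  H gray
    C gray
      D gray
        B gray
        B black
      D black
    C black
  H black
  A gray
    I gray
      G gray
        G→H: H black — skip
        G→J: J is gray → back edge
Back edge found, so a cycle exists: J → A → I → G → J.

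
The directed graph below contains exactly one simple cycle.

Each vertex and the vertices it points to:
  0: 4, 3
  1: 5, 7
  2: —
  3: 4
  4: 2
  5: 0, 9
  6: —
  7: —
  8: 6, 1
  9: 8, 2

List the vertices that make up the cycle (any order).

1, 5, 8, 9

DFS with gray/black marking from 8:
8 gray
  6 gray
  6 black
  1 gray
    5 gray
      0 gray
        4 gray
          2 gray
          2 black
        4 black
        3 gray
          3→4: 4 black — skip
        3 black
      0 black
      9 gray
        9→8: 8 is gray → back edge
Back edge closes the cycle 8 → 1 → 5 → 9 → 8; its vertices are {1, 5, 8, 9}.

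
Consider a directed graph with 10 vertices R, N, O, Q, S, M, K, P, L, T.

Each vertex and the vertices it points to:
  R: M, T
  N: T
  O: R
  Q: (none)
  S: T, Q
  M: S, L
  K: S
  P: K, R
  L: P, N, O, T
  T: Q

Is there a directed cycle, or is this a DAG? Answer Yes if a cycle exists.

Yes

DFS with white/gray/black marking, starting from S:
S gray
  T gray
    Q gray
    Q black
  T black
  S→Q: Q black — skip
S black
R gray
  M gray
    M→S: S black — skip
    L gray
      P gray
        K gray
          K→S: S black — skip
        K black
        P→R: R is gray → back edge
Back edge found, so a cycle exists: R → M → L → P → R.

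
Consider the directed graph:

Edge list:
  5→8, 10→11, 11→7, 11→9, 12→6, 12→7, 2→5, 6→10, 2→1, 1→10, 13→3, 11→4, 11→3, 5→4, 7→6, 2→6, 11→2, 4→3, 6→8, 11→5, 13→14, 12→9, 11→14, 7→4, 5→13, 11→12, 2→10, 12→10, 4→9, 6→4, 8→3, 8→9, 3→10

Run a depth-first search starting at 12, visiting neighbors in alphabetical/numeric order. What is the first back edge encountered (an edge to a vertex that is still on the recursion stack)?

DFS from 12 (visiting neighbors in alphabetical/numeric order); mark gray on enter, black on exit:
12 gray
  6 gray
    4 gray
      3 gray
        10 gray
          11 gray
            2 gray
              1 gray
                1→10: 10 is gray → back edge
First back edge: 1 → 10.

1→10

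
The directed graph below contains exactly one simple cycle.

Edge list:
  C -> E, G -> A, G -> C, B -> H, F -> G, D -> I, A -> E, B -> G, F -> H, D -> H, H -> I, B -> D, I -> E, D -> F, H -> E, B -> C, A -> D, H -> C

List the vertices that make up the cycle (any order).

A, D, F, G

DFS with gray/black marking from D:
D gray
  H gray
    I gray
      E gray
      E black
    I black
    C gray
      C→E: E black — skip
    C black
    H→E: E black — skip
  H black
  F gray
    F→H: H black — skip
    G gray
      A gray
        A→D: D is gray → back edge
Back edge closes the cycle D → F → G → A → D; its vertices are {A, D, F, G}.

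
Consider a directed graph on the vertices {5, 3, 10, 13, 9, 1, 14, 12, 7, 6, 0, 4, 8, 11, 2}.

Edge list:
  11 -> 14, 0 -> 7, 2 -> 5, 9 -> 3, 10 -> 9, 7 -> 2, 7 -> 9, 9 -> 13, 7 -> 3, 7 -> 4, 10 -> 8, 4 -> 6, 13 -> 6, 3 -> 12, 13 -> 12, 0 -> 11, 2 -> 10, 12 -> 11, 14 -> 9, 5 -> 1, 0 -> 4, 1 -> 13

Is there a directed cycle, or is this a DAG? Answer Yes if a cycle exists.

DFS with white/gray/black marking, starting from 7:
7 gray
  2 gray
    10 gray
      8 gray
      8 black
      9 gray
        3 gray
          12 gray
            11 gray
              14 gray
                14→9: 9 is gray → back edge
Back edge found, so a cycle exists: 9 → 3 → 12 → 11 → 14 → 9.

Yes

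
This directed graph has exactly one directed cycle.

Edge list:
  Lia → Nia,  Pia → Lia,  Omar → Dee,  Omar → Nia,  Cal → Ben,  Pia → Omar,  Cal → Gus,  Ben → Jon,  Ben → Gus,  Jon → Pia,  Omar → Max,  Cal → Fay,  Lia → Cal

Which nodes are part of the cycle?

DFS with gray/black marking from Pia:
Pia gray
  Omar gray
    Nia gray
    Nia black
    Max gray
    Max black
    Dee gray
    Dee black
  Omar black
  Lia gray
    Cal gray
      Ben gray
        Gus gray
        Gus black
        Jon gray
          Jon→Pia: Pia is gray → back edge
Back edge closes the cycle Pia → Lia → Cal → Ben → Jon → Pia; its vertices are {Ben, Cal, Jon, Lia, Pia}.

Ben, Cal, Jon, Lia, Pia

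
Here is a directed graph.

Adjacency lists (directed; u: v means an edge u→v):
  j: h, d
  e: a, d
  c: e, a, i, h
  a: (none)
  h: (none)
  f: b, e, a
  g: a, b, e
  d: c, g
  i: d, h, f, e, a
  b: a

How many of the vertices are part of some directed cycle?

6

A vertex is on a directed cycle iff it belongs to a strongly connected component of size ≥ 2 (or has a self-loop).
The vertices on cycles are {c, d, e, f, g, i} — 6 in total.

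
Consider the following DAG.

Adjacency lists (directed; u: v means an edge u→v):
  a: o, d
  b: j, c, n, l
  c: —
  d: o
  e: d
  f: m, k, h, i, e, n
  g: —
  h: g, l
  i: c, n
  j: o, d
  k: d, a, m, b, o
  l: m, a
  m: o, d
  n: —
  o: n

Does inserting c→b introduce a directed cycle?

Yes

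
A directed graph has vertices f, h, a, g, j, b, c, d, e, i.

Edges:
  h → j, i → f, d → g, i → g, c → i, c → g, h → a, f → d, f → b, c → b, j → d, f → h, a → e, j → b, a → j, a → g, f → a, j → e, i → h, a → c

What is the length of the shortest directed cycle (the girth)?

For each vertex v, BFS finds the shortest path from v back to v.
The shortest such closed walk is f → a → c → i → f, length 4.

4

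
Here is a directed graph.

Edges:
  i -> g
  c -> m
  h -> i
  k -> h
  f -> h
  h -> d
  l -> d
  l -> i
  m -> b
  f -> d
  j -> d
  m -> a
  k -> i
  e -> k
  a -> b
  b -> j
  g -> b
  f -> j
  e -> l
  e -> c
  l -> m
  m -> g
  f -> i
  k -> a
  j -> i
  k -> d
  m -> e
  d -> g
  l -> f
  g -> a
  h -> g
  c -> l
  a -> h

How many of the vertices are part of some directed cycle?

A vertex is on a directed cycle iff it belongs to a strongly connected component of size ≥ 2 (or has a self-loop).
The vertices on cycles are {a, b, c, d, e, g, h, i, j, l, m} — 11 in total.

11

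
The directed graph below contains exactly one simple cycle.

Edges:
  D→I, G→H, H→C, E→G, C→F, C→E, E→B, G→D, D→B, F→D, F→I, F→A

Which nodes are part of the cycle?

C, E, G, H

DFS with gray/black marking from C:
C gray
  E gray
    B gray
    B black
    G gray
      H gray
        H→C: C is gray → back edge
Back edge closes the cycle C → E → G → H → C; its vertices are {C, E, G, H}.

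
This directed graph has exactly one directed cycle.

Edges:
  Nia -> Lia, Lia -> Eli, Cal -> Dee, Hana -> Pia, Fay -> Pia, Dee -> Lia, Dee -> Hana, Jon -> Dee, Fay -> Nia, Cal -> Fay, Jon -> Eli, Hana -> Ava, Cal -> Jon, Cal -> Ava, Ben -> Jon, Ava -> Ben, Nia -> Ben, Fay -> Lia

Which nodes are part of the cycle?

Ava, Ben, Dee, Jon, Hana

DFS with gray/black marking from Jon:
Jon gray
  Dee gray
    Hana gray
      Pia gray
      Pia black
      Ava gray
        Ben gray
          Ben→Jon: Jon is gray → back edge
Back edge closes the cycle Jon → Dee → Hana → Ava → Ben → Jon; its vertices are {Ava, Ben, Dee, Jon, Hana}.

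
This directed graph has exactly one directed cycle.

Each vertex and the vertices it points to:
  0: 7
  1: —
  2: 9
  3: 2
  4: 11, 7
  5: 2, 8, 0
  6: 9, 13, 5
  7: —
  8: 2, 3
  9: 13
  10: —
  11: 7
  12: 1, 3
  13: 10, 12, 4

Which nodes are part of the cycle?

2, 3, 9, 12, 13

DFS with gray/black marking from 13:
13 gray
  10 gray
  10 black
  12 gray
    1 gray
    1 black
    3 gray
      2 gray
        9 gray
          9→13: 13 is gray → back edge
Back edge closes the cycle 13 → 12 → 3 → 2 → 9 → 13; its vertices are {2, 3, 9, 12, 13}.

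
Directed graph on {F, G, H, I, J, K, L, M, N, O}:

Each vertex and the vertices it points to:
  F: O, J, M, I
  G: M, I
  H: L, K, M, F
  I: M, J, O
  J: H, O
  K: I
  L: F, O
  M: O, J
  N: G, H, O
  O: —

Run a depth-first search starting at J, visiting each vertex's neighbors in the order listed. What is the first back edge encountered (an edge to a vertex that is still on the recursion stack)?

DFS from J (visiting each vertex's neighbors in the order listed); mark gray on enter, black on exit:
J gray
  H gray
    L gray
      F gray
        O gray
        O black
        F→J: J is gray → back edge
First back edge: F → J.

F->J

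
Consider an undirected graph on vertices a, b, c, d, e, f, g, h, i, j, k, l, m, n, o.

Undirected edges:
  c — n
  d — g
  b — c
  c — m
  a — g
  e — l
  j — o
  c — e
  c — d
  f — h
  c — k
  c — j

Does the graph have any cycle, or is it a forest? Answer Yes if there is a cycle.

DFS, tracking each vertex's parent; an edge to a visited non-parent vertex closes a cycle.
Start from l:
visit l (parent –)
  visit e (parent l)
    visit c (parent e)
      visit m (parent c)
        m–c: parent, skip
      c–e: parent, skip
      visit d (parent c)
        d–c: parent, skip
        visit g (parent d)
          g–d: parent, skip
          visit a (parent g)
            a–g: parent, skip
      visit n (parent c)
        n–c: parent, skip
      visit k (parent c)
        k–c: parent, skip
      visit j (parent c)
        visit o (parent j)
          o–j: parent, skip
        j–c: parent, skip
      visit b (parent c)
        b–c: parent, skip
    e–l: parent, skip
visit f (parent –)
  visit h (parent f)
    h–f: parent, skip
visit i (parent –)
No non-parent visited neighbor found — the graph is a forest.

No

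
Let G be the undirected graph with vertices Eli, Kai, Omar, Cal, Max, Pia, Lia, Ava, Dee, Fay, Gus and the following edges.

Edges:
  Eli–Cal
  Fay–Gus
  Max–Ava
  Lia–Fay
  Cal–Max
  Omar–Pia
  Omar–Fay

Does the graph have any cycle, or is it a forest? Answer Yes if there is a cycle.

DFS, tracking each vertex's parent; an edge to a visited non-parent vertex closes a cycle.
Start from Ava:
visit Ava (parent –)
  visit Max (parent Ava)
    Max–Ava: parent, skip
    visit Cal (parent Max)
      visit Eli (parent Cal)
        Eli–Cal: parent, skip
      Cal–Max: parent, skip
visit Kai (parent –)
visit Omar (parent –)
  visit Pia (parent Omar)
    Pia–Omar: parent, skip
  visit Fay (parent Omar)
    visit Lia (parent Fay)
      Lia–Fay: parent, skip
    Fay–Omar: parent, skip
    visit Gus (parent Fay)
      Gus–Fay: parent, skip
visit Dee (parent –)
No non-parent visited neighbor found — the graph is a forest.

No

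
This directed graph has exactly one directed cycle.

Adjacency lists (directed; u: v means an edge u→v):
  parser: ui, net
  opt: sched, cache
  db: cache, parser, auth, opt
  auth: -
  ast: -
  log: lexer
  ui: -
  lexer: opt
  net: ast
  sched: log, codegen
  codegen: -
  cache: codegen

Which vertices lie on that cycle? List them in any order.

DFS with gray/black marking from opt:
opt gray
  sched gray
    log gray
      lexer gray
        lexer→opt: opt is gray → back edge
Back edge closes the cycle opt → sched → log → lexer → opt; its vertices are {log, opt, lexer, sched}.

log, opt, lexer, sched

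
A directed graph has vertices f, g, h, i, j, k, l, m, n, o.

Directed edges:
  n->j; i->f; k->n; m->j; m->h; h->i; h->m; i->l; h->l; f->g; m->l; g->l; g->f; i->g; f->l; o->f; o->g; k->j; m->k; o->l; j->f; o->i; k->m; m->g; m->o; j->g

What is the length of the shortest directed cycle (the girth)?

2

For each vertex v, BFS finds the shortest path from v back to v.
The shortest such closed walk is h → m → h, length 2.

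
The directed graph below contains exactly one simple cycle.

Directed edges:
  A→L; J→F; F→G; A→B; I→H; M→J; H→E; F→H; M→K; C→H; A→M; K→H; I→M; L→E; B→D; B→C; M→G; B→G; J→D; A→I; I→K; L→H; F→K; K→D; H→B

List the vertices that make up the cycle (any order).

B, C, H

DFS with gray/black marking from B:
B gray
  D gray
  D black
  G gray
  G black
  C gray
    H gray
      E gray
      E black
      H→B: B is gray → back edge
Back edge closes the cycle B → C → H → B; its vertices are {B, C, H}.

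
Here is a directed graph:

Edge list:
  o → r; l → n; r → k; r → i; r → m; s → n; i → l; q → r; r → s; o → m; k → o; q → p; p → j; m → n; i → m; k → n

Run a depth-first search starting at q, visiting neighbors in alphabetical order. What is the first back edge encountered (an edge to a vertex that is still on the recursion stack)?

DFS from q (visiting neighbors in alphabetical order); mark gray on enter, black on exit:
q gray
  p gray
    j gray
    j black
  p black
  r gray
    i gray
      l gray
        n gray
        n black
      l black
      m gray
        m→n: n black — skip
      m black
    i black
    k gray
      k→n: n black — skip
      o gray
        o→m: m black — skip
        o→r: r is gray → back edge
First back edge: o → r.

o→r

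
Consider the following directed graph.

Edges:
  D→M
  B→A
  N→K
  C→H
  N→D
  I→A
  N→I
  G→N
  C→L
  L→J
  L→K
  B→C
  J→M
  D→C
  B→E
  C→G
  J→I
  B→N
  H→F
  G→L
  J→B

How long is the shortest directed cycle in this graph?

For each vertex v, BFS finds the shortest path from v back to v.
The shortest such closed walk is B → C → L → J → B, length 4.

4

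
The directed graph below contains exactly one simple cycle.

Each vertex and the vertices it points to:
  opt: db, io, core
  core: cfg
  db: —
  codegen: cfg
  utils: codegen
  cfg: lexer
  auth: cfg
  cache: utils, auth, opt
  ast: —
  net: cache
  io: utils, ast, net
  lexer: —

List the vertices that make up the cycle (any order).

DFS with gray/black marking from cache:
cache gray
  utils gray
    codegen gray
      cfg gray
        lexer gray
        lexer black
      cfg black
    codegen black
  utils black
  auth gray
    auth→cfg: cfg black — skip
  auth black
  opt gray
    db gray
    db black
    io gray
      io→utils: utils black — skip
      ast gray
      ast black
      net gray
        net→cache: cache is gray → back edge
Back edge closes the cycle cache → opt → io → net → cache; its vertices are {io, net, opt, cache}.

io, net, opt, cache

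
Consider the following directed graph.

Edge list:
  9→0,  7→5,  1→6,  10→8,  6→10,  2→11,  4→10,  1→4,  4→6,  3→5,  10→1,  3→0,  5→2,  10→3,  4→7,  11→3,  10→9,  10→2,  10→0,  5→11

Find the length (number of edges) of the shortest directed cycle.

For each vertex v, BFS finds the shortest path from v back to v.
The shortest such closed walk is 1 → 6 → 10 → 1, length 3.

3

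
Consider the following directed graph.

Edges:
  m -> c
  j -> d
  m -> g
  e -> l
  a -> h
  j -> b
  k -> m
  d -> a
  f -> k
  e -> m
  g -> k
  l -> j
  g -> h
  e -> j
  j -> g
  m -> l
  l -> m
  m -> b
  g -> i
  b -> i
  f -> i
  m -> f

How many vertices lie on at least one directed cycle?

A vertex is on a directed cycle iff it belongs to a strongly connected component of size ≥ 2 (or has a self-loop).
The vertices on cycles are {f, g, j, k, l, m} — 6 in total.

6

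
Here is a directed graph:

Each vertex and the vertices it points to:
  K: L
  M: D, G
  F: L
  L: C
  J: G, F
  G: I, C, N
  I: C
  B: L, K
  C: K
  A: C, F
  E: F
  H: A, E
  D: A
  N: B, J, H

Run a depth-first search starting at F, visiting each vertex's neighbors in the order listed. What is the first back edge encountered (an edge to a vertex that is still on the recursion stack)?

K->L

DFS from F (visiting each vertex's neighbors in the order listed); mark gray on enter, black on exit:
F gray
  L gray
    C gray
      K gray
        K→L: L is gray → back edge
First back edge: K → L.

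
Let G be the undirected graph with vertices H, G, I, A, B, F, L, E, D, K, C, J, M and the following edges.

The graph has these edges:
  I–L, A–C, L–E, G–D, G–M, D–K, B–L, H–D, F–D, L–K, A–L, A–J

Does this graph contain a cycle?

No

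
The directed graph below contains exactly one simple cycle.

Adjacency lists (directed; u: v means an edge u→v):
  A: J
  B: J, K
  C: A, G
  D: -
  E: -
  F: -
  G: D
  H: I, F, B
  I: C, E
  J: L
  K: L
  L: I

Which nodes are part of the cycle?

A, C, I, J, L

DFS with gray/black marking from I:
I gray
  C gray
    A gray
      J gray
        L gray
          L→I: I is gray → back edge
Back edge closes the cycle I → C → A → J → L → I; its vertices are {A, C, I, J, L}.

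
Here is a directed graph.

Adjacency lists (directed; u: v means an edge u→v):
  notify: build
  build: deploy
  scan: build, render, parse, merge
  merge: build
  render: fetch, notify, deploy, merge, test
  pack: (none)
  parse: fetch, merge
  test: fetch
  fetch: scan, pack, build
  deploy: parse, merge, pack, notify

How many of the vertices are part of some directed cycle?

9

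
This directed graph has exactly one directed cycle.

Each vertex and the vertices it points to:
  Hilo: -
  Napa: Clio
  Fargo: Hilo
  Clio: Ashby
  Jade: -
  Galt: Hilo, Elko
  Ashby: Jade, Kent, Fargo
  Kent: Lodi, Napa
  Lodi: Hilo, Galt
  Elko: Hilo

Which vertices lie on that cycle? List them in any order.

DFS with gray/black marking from Kent:
Kent gray
  Lodi gray
    Hilo gray
    Hilo black
    Galt gray
      Galt→Hilo: Hilo black — skip
      Elko gray
        Elko→Hilo: Hilo black — skip
      Elko black
    Galt black
  Lodi black
  Napa gray
    Clio gray
      Ashby gray
        Jade gray
        Jade black
        Ashby→Kent: Kent is gray → back edge
Back edge closes the cycle Kent → Napa → Clio → Ashby → Kent; its vertices are {Clio, Kent, Napa, Ashby}.

Clio, Kent, Napa, Ashby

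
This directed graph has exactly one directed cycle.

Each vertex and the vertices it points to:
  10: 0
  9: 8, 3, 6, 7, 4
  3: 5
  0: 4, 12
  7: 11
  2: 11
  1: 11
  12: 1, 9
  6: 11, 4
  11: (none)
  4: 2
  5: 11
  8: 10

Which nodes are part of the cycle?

0, 8, 9, 10, 12

DFS with gray/black marking from 9:
9 gray
  8 gray
    10 gray
      0 gray
        4 gray
          2 gray
            11 gray
            11 black
          2 black
        4 black
        12 gray
          1 gray
            1→11: 11 black — skip
          1 black
          12→9: 9 is gray → back edge
Back edge closes the cycle 9 → 8 → 10 → 0 → 12 → 9; its vertices are {0, 8, 9, 10, 12}.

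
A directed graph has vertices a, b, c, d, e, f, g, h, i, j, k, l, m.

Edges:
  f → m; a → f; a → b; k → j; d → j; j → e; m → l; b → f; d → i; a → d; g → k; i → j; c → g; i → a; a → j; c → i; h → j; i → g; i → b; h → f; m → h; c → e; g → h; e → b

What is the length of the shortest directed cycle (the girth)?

For each vertex v, BFS finds the shortest path from v back to v.
The shortest such closed walk is i → a → d → i, length 3.

3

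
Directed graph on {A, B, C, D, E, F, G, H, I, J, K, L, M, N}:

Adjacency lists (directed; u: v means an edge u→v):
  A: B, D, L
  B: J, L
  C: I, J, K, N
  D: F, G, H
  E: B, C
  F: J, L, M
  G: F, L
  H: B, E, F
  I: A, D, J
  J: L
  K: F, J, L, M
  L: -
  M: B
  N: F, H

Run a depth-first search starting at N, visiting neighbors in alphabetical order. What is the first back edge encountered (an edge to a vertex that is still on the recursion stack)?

D->H

DFS from N (visiting neighbors in alphabetical order); mark gray on enter, black on exit:
N gray
  F gray
    J gray
      L gray
      L black
    J black
    F→L: L black — skip
    M gray
      B gray
        B→J: J black — skip
        B→L: L black — skip
      B black
    M black
  F black
  H gray
    H→B: B black — skip
    E gray
      E→B: B black — skip
      C gray
        I gray
          A gray
            A→B: B black — skip
            D gray
              D→F: F black — skip
              G gray
                G→F: F black — skip
                G→L: L black — skip
              G black
              D→H: H is gray → back edge
First back edge: D → H.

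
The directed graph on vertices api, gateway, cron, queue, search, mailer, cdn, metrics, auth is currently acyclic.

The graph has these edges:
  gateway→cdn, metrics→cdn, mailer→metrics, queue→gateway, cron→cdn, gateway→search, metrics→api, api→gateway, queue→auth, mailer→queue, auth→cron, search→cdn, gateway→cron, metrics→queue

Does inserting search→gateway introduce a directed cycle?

Adding search→gateway creates a cycle iff gateway can already reach search.
Path from gateway: gateway → search.
So gateway → … → search → gateway is a cycle.

Yes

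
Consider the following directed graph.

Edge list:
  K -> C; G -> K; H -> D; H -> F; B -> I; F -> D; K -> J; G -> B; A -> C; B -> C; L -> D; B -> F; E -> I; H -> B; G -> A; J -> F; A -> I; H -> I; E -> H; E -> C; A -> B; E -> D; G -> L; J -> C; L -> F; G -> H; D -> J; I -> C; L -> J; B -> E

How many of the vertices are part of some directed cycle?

6

A vertex is on a directed cycle iff it belongs to a strongly connected component of size ≥ 2 (or has a self-loop).
The vertices on cycles are {B, D, E, F, H, J} — 6 in total.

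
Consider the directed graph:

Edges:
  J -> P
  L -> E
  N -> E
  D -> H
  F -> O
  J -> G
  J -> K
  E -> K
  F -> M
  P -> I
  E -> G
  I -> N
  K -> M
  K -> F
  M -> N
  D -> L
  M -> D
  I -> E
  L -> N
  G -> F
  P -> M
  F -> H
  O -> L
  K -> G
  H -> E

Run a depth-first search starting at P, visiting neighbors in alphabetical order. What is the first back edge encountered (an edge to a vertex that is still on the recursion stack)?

H->E

DFS from P (visiting neighbors in alphabetical order); mark gray on enter, black on exit:
P gray
  I gray
    E gray
      G gray
        F gray
          H gray
            H→E: E is gray → back edge
First back edge: H → E.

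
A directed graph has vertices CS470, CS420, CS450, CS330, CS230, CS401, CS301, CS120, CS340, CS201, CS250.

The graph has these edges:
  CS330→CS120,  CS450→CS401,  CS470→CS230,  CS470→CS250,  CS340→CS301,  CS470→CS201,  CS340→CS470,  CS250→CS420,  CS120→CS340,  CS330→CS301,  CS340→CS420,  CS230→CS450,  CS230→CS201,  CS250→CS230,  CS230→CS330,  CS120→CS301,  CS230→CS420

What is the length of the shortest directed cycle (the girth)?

5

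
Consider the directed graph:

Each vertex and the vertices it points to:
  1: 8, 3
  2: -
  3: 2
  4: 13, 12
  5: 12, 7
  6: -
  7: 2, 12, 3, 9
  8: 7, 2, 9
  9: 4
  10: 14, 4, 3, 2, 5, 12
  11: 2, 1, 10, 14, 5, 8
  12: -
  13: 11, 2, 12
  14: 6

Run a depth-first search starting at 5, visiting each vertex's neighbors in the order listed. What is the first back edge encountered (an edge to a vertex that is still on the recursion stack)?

8→7

DFS from 5 (visiting each vertex's neighbors in the order listed); mark gray on enter, black on exit:
5 gray
  12 gray
  12 black
  7 gray
    2 gray
    2 black
    7→12: 12 black — skip
    3 gray
      3→2: 2 black — skip
    3 black
    9 gray
      4 gray
        13 gray
          11 gray
            11→2: 2 black — skip
            1 gray
              8 gray
                8→7: 7 is gray → back edge
First back edge: 8 → 7.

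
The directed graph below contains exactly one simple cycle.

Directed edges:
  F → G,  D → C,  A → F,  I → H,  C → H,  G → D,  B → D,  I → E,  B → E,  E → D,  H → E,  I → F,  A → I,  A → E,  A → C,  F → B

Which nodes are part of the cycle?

C, D, E, H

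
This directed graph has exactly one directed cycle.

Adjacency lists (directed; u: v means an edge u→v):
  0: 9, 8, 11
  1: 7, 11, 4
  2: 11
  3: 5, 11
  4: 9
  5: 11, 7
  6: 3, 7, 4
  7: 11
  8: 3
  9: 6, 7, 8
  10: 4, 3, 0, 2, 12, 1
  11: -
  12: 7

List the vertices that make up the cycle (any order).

DFS with gray/black marking from 4:
4 gray
  9 gray
    6 gray
      3 gray
        5 gray
          11 gray
          11 black
          7 gray
            7→11: 11 black — skip
          7 black
        5 black
        3→11: 11 black — skip
      3 black
      6→7: 7 black — skip
      6→4: 4 is gray → back edge
Back edge closes the cycle 4 → 9 → 6 → 4; its vertices are {4, 6, 9}.

4, 6, 9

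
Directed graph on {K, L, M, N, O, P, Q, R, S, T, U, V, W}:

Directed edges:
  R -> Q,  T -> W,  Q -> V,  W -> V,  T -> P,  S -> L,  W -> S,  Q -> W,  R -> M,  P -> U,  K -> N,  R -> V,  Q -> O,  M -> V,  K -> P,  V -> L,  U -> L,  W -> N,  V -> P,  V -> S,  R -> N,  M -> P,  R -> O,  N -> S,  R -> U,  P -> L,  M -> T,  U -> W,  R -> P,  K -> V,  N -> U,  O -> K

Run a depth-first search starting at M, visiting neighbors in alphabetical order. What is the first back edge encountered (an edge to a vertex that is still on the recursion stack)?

N→U

DFS from M (visiting neighbors in alphabetical order); mark gray on enter, black on exit:
M gray
  P gray
    L gray
    L black
    U gray
      U→L: L black — skip
      W gray
        N gray
          S gray
            S→L: L black — skip
          S black
          N→U: U is gray → back edge
First back edge: N → U.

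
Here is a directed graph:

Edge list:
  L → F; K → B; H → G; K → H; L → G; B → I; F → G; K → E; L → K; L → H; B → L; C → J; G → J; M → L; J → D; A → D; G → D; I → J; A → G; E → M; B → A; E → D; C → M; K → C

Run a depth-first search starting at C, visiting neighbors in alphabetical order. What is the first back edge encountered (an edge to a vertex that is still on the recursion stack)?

DFS from C (visiting neighbors in alphabetical order); mark gray on enter, black on exit:
C gray
  J gray
    D gray
    D black
  J black
  M gray
    L gray
      F gray
        G gray
          G→D: D black — skip
          G→J: J black — skip
        G black
      F black
      L→G: G black — skip
      H gray
        H→G: G black — skip
      H black
      K gray
        B gray
          A gray
            A→D: D black — skip
            A→G: G black — skip
          A black
          I gray
            I→J: J black — skip
          I black
          B→L: L is gray → back edge
First back edge: B → L.

B->L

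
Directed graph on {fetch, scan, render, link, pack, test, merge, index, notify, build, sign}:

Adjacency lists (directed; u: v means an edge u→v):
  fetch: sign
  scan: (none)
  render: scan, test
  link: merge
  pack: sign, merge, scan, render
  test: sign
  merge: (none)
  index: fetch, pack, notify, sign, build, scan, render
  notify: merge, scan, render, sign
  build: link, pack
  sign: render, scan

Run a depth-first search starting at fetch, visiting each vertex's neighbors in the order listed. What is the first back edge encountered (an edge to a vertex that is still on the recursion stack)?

DFS from fetch (visiting each vertex's neighbors in the order listed); mark gray on enter, black on exit:
fetch gray
  sign gray
    render gray
      scan gray
      scan black
      test gray
        test→sign: sign is gray → back edge
First back edge: test → sign.

test→sign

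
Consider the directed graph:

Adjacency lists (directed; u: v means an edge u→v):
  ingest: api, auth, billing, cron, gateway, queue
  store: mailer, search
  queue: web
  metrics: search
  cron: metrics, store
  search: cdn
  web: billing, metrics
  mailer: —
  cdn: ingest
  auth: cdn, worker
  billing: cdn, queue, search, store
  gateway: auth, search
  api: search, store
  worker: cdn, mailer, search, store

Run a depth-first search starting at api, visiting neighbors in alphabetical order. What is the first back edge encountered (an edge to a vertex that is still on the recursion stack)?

ingest→api

DFS from api (visiting neighbors in alphabetical order); mark gray on enter, black on exit:
api gray
  search gray
    cdn gray
      ingest gray
        ingest→api: api is gray → back edge
First back edge: ingest → api.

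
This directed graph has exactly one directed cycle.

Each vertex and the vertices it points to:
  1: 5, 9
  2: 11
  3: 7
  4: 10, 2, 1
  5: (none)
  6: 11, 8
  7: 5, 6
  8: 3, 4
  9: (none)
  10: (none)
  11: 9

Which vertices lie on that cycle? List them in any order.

DFS with gray/black marking from 8:
8 gray
  3 gray
    7 gray
      5 gray
      5 black
      6 gray
        11 gray
          9 gray
          9 black
        11 black
        6→8: 8 is gray → back edge
Back edge closes the cycle 8 → 3 → 7 → 6 → 8; its vertices are {3, 6, 7, 8}.

3, 6, 7, 8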